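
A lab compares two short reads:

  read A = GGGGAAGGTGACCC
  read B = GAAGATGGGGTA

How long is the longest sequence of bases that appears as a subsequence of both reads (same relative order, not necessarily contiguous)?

Match G (read A #1, read B #1); then G (read A #2, read B #4); then G (read A #3, read B #7); then G (read A #4, read B #8); then G (read A #7, read B #9); then G (read A #8, read B #10); then T (read A #9, read B #11); then A (read A #11, read B #12) — 8 bases in the same relative order in both. dp[14][12] = 8 confirms this is the maximum.

8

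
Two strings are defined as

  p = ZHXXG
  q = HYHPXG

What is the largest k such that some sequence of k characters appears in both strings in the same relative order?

Pick H (p #2, q #3) → X (p #4, q #5) → G (p #5, q #6); all 3 characters appear in both, in order. dp[5][6] = 3 confirms this is the maximum.

3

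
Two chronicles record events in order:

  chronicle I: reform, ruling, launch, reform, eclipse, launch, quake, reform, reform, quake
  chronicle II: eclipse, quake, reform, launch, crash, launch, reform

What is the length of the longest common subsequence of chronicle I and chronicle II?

Taking reform [1,3], launch [3,4], launch [6,6], reform [9,7] gives a common subsequence of length 4. dp[10][7] = 4 confirms this is the maximum.

4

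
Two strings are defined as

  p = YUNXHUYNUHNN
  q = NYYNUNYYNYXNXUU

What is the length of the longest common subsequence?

Match Y at p[1]=q[3], U at p[2]=q[5], N at p[3]=q[12], X at p[4]=q[13], U at p[6]=q[14], U at p[9]=q[15] — 6 characters in the same relative order in both. Since dp[12][15] = 6, nothing longer is possible.

6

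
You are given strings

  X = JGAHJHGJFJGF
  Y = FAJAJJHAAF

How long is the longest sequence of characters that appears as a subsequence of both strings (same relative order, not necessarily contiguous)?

One common subsequence of length 5: J [1,3] → A [3,4] → J [5,6] → H [6,7] → F [12,10]. Since dp[12][10] = 5, nothing longer is possible.

5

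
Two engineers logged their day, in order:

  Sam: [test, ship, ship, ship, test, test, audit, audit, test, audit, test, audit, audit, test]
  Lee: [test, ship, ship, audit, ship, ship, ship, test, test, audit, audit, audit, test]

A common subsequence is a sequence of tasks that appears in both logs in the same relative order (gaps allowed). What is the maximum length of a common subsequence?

Pick test [1,1] → ship [2,5] → ship [3,6] → ship [4,7] → test [6,8] → test [9,9] → audit [10,10] → audit [12,11] → audit [13,12] → test [14,13]; all 10 tasks appear in both, in order. dp[14][13] = 10 confirms this is the maximum.

10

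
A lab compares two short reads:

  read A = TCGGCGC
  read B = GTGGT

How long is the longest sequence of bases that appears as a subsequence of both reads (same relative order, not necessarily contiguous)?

3

Let dp[i][j] be the LCS length of the first i bases of read A and the first j bases of read B. dp[i][j] = dp[i-1][j-1]+1 when the i-th and j-th bases match, else max(dp[i-1][j], dp[i][j-1]).
    ·  G  T  G  G  T
 ·  0  0  0  0  0  0
 T  0  0  1  1  1  1
 C  0  0  1  1  1  1
 G  0  1  1  2  2  2
 G  0  1  1  2  3  3
 C  0  1  1  2  3  3
 G  0  1  1  2  3  3
 C  0  1  1  2  3  3
dp[7][5] = 3. One LCS (by backtracking along matches): TGG.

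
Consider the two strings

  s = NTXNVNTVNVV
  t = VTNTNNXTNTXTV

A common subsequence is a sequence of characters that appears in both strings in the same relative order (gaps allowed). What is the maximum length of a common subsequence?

Let dp[i][j] be the LCS length of the first i characters of s and the first j characters of t. dp[i][j] = dp[i-1][j-1]+1 when the i-th and j-th characters match, else max(dp[i-1][j], dp[i][j-1]).
    ·  V  T  N  T  N  N  X  T  N  T  X  T  V
 ·  0  0  0  0  0  0  0  0  0  0  0  0  0  0
 N  0  0  0  1  1  1  1  1  1  1  1  1  1  1
 T  0  0  1  1  2  2  2  2  2  2  2  2  2  2
 X  0  0  1  1  2  2  2  3  3  3  3  3  3  3
 N  0  0  1  2  2  3  3  3  3  4  4  4  4  4
 V  0  1  1  2  2  3  3  3  3  4  4  4  4  5
 N  0  1  1  2  2  3  4  4  4  4  4  4  4  5
 T  0  1  2  2  3  3  4  4  5  5  5  5  5  5
 V  0  1  2  2  3  3  4  4  5  5  5  5  5  6
 N  0  1  2  3  3  4  4  4  5  6  6  6  6  6
 V  0  1  2  3  3  4  4  4  5  6  6  6  6  7
 V  0  1  2  3  3  4  4  4  5  6  6  6  6  7
dp[11][13] = 7. One LCS (by backtracking along matches): NTNNTNV.

7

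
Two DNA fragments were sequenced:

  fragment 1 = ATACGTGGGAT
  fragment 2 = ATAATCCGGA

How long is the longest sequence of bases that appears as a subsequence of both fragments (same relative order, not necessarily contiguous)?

Let dp[i][j] be the LCS length of the first i bases of fragment 1 and the first j bases of fragment 2. dp[i][j] = dp[i-1][j-1]+1 when the i-th and j-th bases match, else max(dp[i-1][j], dp[i][j-1]).
    ·  A  T  A  A  T  C  C  G  G  A
 ·  0  0  0  0  0  0  0  0  0  0  0
 A  0  1  1  1  1  1  1  1  1  1  1
 T  0  1  2  2  2  2  2  2  2  2  2
 A  0  1  2  3  3  3  3  3  3  3  3
 C  0  1  2  3  3  3  4  4  4  4  4
 G  0  1  2  3  3  3  4  4  5  5  5
 T  0  1  2  3  3  4  4  4  5  5  5
 G  0  1  2  3  3  4  4  4  5  6  6
 G  0  1  2  3  3  4  4  4  5  6  6
 G  0  1  2  3  3  4  4  4  5  6  6
 A  0  1  2  3  4  4  4  4  5  6  7
 T  0  1  2  3  4  5  5  5  5  6  7
dp[11][10] = 7. One LCS (by backtracking along matches): ATACGGA.

7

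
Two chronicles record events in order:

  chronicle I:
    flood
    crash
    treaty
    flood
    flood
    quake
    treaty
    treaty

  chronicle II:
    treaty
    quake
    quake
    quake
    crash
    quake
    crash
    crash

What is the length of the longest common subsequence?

2

One common subsequence of length 2: crash [2,5]; then quake [6,6]. Since dp[8][8] = 2, nothing longer is possible.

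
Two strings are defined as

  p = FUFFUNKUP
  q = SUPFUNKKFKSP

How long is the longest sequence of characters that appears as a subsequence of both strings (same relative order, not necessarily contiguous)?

Match U [2,2]; then F [4,4]; then U [5,5]; then N [6,6]; then K [7,10]; then P [9,12] — 6 characters in the same relative order in both, and the DP table's final entry dp[9][12] is also 6, so no common subsequence is longer.

6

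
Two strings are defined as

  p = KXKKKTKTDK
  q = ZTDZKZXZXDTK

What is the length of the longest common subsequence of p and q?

4

Pick K at p[1]=q[5] → X at p[2]=q[9] → T at p[8]=q[11] → K at p[10]=q[12]; all 4 characters appear in both, in order. dp[10][12] = 4 confirms this is the maximum.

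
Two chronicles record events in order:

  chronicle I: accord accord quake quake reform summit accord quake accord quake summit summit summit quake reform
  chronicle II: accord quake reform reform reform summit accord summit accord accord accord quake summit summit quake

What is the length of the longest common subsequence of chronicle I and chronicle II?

Pick accord at chronicle I[2]=chronicle II[1], then quake at chronicle I[3]=chronicle II[2], then reform at chronicle I[5]=chronicle II[5], then summit at chronicle I[6]=chronicle II[8], then accord at chronicle I[7]=chronicle II[10], then accord at chronicle I[9]=chronicle II[11], then quake at chronicle I[10]=chronicle II[12], then summit at chronicle I[12]=chronicle II[13], then summit at chronicle I[13]=chronicle II[14], then quake at chronicle I[14]=chronicle II[15]; all 10 events appear in both, in order. Since dp[15][15] = 10, nothing longer is possible.

10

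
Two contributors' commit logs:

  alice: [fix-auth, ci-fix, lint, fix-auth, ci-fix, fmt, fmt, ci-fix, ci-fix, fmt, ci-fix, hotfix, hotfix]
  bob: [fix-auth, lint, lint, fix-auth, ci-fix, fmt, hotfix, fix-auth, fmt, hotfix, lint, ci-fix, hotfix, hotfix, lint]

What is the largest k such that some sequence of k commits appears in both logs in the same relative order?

Match fix-auth [1,1], lint [3,3], fix-auth [4,4], ci-fix [5,5], fmt [6,6], fmt [7,9], ci-fix [11,12], hotfix [12,13], hotfix [13,14] — 9 commits in the same relative order in both, and the DP table's final entry dp[13][15] is also 9, so no common subsequence is longer.

9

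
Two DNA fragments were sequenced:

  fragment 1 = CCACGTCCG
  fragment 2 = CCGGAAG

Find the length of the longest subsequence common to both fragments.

4

Let dp[i][j] be the LCS length of the first i bases of fragment 1 and the first j bases of fragment 2. dp[i][j] = dp[i-1][j-1]+1 when the i-th and j-th bases match, else max(dp[i-1][j], dp[i][j-1]).
    ·  C  C  G  G  A  A  G
 ·  0  0  0  0  0  0  0  0
 C  0  1  1  1  1  1  1  1
 C  0  1  2  2  2  2  2  2
 A  0  1  2  2  2  3  3  3
 C  0  1  2  2  2  3  3  3
 G  0  1  2  3  3  3  3  4
 T  0  1  2  3  3  3  3  4
 C  0  1  2  3  3  3  3  4
 C  0  1  2  3  3  3  3  4
 G  0  1  2  3  4  4  4  4
dp[9][7] = 4. One LCS (by backtracking along matches): CCAG.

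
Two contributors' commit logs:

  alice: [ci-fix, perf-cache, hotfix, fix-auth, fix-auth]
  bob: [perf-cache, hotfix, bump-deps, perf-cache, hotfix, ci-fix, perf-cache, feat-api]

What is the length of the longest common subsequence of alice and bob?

2

One common subsequence of length 2: ci-fix at alice[1]=bob[6]; then perf-cache at alice[2]=bob[7]. dp[5][8] = 2 confirms this is the maximum.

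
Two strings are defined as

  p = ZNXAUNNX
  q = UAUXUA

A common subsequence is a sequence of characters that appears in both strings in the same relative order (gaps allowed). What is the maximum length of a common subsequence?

3

Let dp[i][j] be the LCS length of the first i characters of p and the first j characters of q. dp[i][j] = dp[i-1][j-1]+1 when the i-th and j-th characters match, else max(dp[i-1][j], dp[i][j-1]).
    ·  U  A  U  X  U  A
 ·  0  0  0  0  0  0  0
 Z  0  0  0  0  0  0  0
 N  0  0  0  0  0  0  0
 X  0  0  0  0  1  1  1
 A  0  0  1  1  1  1  2
 U  0  1  1  2  2  2  2
 N  0  1  1  2  2  2  2
 N  0  1  1  2  2  2  2
 X  0  1  1  2  3  3  3
dp[8][6] = 3. One LCS (by backtracking along matches): AUX.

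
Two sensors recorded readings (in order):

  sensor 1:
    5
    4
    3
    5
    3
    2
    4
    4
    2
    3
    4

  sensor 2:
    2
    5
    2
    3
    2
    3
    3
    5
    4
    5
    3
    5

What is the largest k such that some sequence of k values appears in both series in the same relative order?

One common subsequence of length 5: 5 at sensor 1[1]=sensor 2[2] → 3 at sensor 1[3]=sensor 2[7] → 5 at sensor 1[4]=sensor 2[8] → 4 at sensor 1[7]=sensor 2[9] → 3 at sensor 1[10]=sensor 2[11]. Since dp[11][12] = 5, nothing longer is possible.

5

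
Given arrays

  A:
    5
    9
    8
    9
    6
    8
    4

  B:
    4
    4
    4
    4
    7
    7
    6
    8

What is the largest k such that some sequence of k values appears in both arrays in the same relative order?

2

Let dp[i][j] be the LCS length of the first i values of A and the first j values of B. dp[i][j] = dp[i-1][j-1]+1 when the i-th and j-th values match, else max(dp[i-1][j], dp[i][j-1]).
    ·  4  4  4  4  7  7  6  8
 ·  0  0  0  0  0  0  0  0  0
 5  0  0  0  0  0  0  0  0  0
 9  0  0  0  0  0  0  0  0  0
 8  0  0  0  0  0  0  0  0  1
 9  0  0  0  0  0  0  0  0  1
 6  0  0  0  0  0  0  0  1  1
 8  0  0  0  0  0  0  0  1  2
 4  0  1  1  1  1  1  1  1  2
dp[7][8] = 2. One LCS (by backtracking along matches): 6, 8.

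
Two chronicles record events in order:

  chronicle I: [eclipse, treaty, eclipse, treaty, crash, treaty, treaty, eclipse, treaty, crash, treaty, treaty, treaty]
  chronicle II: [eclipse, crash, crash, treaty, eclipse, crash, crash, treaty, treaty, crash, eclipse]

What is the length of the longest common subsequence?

Taking eclipse (chronicle I #1, chronicle II #1); then treaty (chronicle I #2, chronicle II #4); then eclipse (chronicle I #3, chronicle II #5); then crash (chronicle I #5, chronicle II #7); then treaty (chronicle I #6, chronicle II #8); then treaty (chronicle I #7, chronicle II #9); then eclipse (chronicle I #8, chronicle II #11) gives a common subsequence of length 7, and the DP table's final entry dp[13][11] is also 7, so no common subsequence is longer.

7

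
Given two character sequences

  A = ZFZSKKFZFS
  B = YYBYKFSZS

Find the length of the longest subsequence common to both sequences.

4

Let dp[i][j] be the LCS length of the first i characters of A and the first j characters of B. dp[i][j] = dp[i-1][j-1]+1 when the i-th and j-th characters match, else max(dp[i-1][j], dp[i][j-1]).
    ·  Y  Y  B  Y  K  F  S  Z  S
 ·  0  0  0  0  0  0  0  0  0  0
 Z  0  0  0  0  0  0  0  0  1  1
 F  0  0  0  0  0  0  1  1  1  1
 Z  0  0  0  0  0  0  1  1  2  2
 S  0  0  0  0  0  0  1  2  2  3
 K  0  0  0  0  0  1  1  2  2  3
 K  0  0  0  0  0  1  1  2  2  3
 F  0  0  0  0  0  1  2  2  2  3
 Z  0  0  0  0  0  1  2  2  3  3
 F  0  0  0  0  0  1  2  2  3  3
 S  0  0  0  0  0  1  2  3  3  4
dp[10][9] = 4. One LCS (by backtracking along matches): FSZS.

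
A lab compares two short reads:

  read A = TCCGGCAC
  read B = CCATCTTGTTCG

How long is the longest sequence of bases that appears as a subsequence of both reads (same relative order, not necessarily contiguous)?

4

Taking T (read A #1, read B #4); then C (read A #2, read B #5); then C (read A #3, read B #11); then G (read A #5, read B #12) gives a common subsequence of length 4. The LCS DP gives dp[8][12] = 4, so this is optimal.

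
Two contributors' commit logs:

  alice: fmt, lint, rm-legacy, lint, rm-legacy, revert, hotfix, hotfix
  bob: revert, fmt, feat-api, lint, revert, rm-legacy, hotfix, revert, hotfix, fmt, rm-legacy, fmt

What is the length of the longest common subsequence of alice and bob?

One common subsequence of length 5: fmt at alice[1]=bob[2]; then lint at alice[2]=bob[4]; then rm-legacy at alice[3]=bob[6]; then revert at alice[6]=bob[8]; then hotfix at alice[7]=bob[9]. Since dp[8][12] = 5, nothing longer is possible.

5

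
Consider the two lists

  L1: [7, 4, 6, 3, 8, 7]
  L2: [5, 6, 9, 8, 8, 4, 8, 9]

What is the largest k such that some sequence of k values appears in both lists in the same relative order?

Let dp[i][j] be the LCS length of the first i values of L1 and the first j values of L2. dp[i][j] = dp[i-1][j-1]+1 when the i-th and j-th values match, else max(dp[i-1][j], dp[i][j-1]).
    ·  5  6  9  8  8  4  8  9
 ·  0  0  0  0  0  0  0  0  0
 7  0  0  0  0  0  0  0  0  0
 4  0  0  0  0  0  0  1  1  1
 6  0  0  1  1  1  1  1  1  1
 3  0  0  1  1  1  1  1  1  1
 8  0  0  1  1  2  2  2  2  2
 7  0  0  1  1  2  2  2  2  2
dp[6][8] = 2. One LCS (by backtracking along matches): 4, 8.

2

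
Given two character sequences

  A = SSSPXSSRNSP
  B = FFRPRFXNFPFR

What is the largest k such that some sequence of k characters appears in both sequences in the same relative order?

Pick P [4,4]; then X [5,7]; then N [9,8]; then P [11,10]; all 4 characters appear in both, in order, and the DP table's final entry dp[11][12] is also 4, so no common subsequence is longer.

4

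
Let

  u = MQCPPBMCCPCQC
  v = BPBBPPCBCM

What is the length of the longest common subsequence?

Let dp[i][j] be the LCS length of the first i characters of u and the first j characters of v. dp[i][j] = dp[i-1][j-1]+1 when the i-th and j-th characters match, else max(dp[i-1][j], dp[i][j-1]).
    ·  B  P  B  B  P  P  C  B  C  M
 ·  0  0  0  0  0  0  0  0  0  0  0
 M  0  0  0  0  0  0  0  0  0  0  1
 Q  0  0  0  0  0  0  0  0  0  0  1
 C  0  0  0  0  0  0  0  1  1  1  1
 P  0  0  1  1  1  1  1  1  1  1  1
 P  0  0  1  1  1  2  2  2  2  2  2
 B  0  1  1  2  2  2  2  2  3  3  3
 M  0  1  1  2  2  2  2  2  3  3  4
 C  0  1  1  2  2  2  2  3  3  4  4
 C  0  1  1  2  2  2  2  3  3  4  4
 P  0  1  2  2  2  3  3  3  3  4  4
 C  0  1  2  2  2  3  3  4  4  4  4
 Q  0  1  2  2  2  3  3  4  4  4  4
 C  0  1  2  2  2  3  3  4  4  5  5
dp[13][10] = 5. One LCS (by backtracking along matches): PPPCC.

5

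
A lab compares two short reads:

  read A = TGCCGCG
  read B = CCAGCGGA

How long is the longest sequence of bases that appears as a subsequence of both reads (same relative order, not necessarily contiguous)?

5

Let dp[i][j] be the LCS length of the first i bases of read A and the first j bases of read B. dp[i][j] = dp[i-1][j-1]+1 when the i-th and j-th bases match, else max(dp[i-1][j], dp[i][j-1]).
    ·  C  C  A  G  C  G  G  A
 ·  0  0  0  0  0  0  0  0  0
 T  0  0  0  0  0  0  0  0  0
 G  0  0  0  0  1  1  1  1  1
 C  0  1  1  1  1  2  2  2  2
 C  0  1  2  2  2  2  2  2  2
 G  0  1  2  2  3  3  3  3  3
 C  0  1  2  2  3  4  4  4  4
 G  0  1  2  2  3  4  5  5  5
dp[7][8] = 5. One LCS (by backtracking along matches): CCGCG.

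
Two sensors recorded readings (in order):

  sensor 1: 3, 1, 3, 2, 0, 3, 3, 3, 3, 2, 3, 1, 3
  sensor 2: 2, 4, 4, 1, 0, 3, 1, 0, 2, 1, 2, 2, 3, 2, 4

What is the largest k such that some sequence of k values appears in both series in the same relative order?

Match 3 at sensor 1[1]=sensor 2[6]; then 1 at sensor 1[2]=sensor 2[7]; then 0 at sensor 1[5]=sensor 2[8]; then 2 at sensor 1[10]=sensor 2[9]; then 1 at sensor 1[12]=sensor 2[10]; then 3 at sensor 1[13]=sensor 2[13] — 6 values in the same relative order in both. Since dp[13][15] = 6, nothing longer is possible.

6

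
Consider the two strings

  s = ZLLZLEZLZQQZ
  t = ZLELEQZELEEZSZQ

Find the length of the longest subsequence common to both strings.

9

Pick Z at s[1]=t[1], L at s[2]=t[2], L at s[3]=t[4], Z at s[4]=t[7], L at s[5]=t[9], E at s[6]=t[11], Z at s[7]=t[12], Z at s[9]=t[14], Q at s[11]=t[15]; all 9 characters appear in both, in order. Since dp[12][15] = 9, nothing longer is possible.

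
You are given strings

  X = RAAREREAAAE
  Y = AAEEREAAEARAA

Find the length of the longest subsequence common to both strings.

8

Let dp[i][j] be the LCS length of the first i characters of X and the first j characters of Y. dp[i][j] = dp[i-1][j-1]+1 when the i-th and j-th characters match, else max(dp[i-1][j], dp[i][j-1]).
    ·  A  A  E  E  R  E  A  A  E  A  R  A  A
 ·  0  0  0  0  0  0  0  0  0  0  0  0  0  0
 R  0  0  0  0  0  1  1  1  1  1  1  1  1  1
 A  0  1  1  1  1  1  1  2  2  2  2  2  2  2
 A  0  1  2  2  2  2  2  2  3  3  3  3  3  3
 R  0  1  2  2  2  3  3  3  3  3  3  4  4  4
 E  0  1  2  3  3  3  4  4  4  4  4  4  4  4
 R  0  1  2  3  3  4  4  4  4  4  4  5  5  5
 E  0  1  2  3  4  4  5  5  5  5  5  5  5  5
 A  0  1  2  3  4  4  5  6  6  6  6  6  6  6
 A  0  1  2  3  4  4  5  6  7  7  7  7  7  7
 A  0  1  2  3  4  4  5  6  7  7  8  8  8  8
 E  0  1  2  3  4  4  5  6  7  8  8  8  8  8
dp[11][13] = 8. One LCS (by backtracking along matches): AAREEAAA.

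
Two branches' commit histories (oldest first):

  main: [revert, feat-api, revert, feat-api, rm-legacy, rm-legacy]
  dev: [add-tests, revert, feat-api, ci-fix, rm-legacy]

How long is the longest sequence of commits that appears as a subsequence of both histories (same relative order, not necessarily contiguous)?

3

Taking revert [1,2], then feat-api [2,3], then rm-legacy [6,5] gives a common subsequence of length 3. The LCS DP gives dp[6][5] = 3, so this is optimal.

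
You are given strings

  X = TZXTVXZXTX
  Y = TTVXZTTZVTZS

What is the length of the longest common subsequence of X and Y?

6

Let dp[i][j] be the LCS length of the first i characters of X and the first j characters of Y. dp[i][j] = dp[i-1][j-1]+1 when the i-th and j-th characters match, else max(dp[i-1][j], dp[i][j-1]).
    ·  T  T  V  X  Z  T  T  Z  V  T  Z  S
 ·  0  0  0  0  0  0  0  0  0  0  0  0  0
 T  0  1  1  1  1  1  1  1  1  1  1  1  1
 Z  0  1  1  1  1  2  2  2  2  2  2  2  2
 X  0  1  1  1  2  2  2  2  2  2  2  2  2
 T  0  1  2  2  2  2  3  3  3  3  3  3  3
 V  0  1  2  3  3  3  3  3  3  4  4  4  4
 X  0  1  2  3  4  4  4  4  4  4  4  4  4
 Z  0  1  2  3  4  5  5  5  5  5  5  5  5
 X  0  1  2  3  4  5  5  5  5  5  5  5  5
 T  0  1  2  3  4  5  6  6  6  6  6  6  6
 X  0  1  2  3  4  5  6  6  6  6  6  6  6
dp[10][12] = 6. One LCS (by backtracking along matches): TTVXZT.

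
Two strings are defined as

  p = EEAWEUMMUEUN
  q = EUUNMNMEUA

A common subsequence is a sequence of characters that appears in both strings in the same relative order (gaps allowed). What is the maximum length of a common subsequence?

One common subsequence of length 6: E at p[1]=q[1]; then U at p[6]=q[3]; then M at p[7]=q[5]; then M at p[8]=q[7]; then E at p[10]=q[8]; then U at p[11]=q[9]. dp[12][10] = 6 confirms this is the maximum.

6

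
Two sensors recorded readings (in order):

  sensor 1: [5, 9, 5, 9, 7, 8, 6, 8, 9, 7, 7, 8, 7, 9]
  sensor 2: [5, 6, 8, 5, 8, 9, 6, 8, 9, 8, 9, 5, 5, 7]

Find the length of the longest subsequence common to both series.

One common subsequence of length 8: 5 [1,1], 5 [3,4], 9 [4,6], 6 [7,7], 8 [8,8], 9 [9,9], 8 [12,10], 7 [13,14]. dp[14][14] = 8 confirms this is the maximum.

8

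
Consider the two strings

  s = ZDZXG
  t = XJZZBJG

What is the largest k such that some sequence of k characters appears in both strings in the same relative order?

One common subsequence of length 3: Z (s #1, t #3), Z (s #3, t #4), G (s #5, t #7). dp[5][7] = 3 confirms this is the maximum.

3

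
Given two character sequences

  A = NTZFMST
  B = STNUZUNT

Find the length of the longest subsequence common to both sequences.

One common subsequence of length 3: N (A #1, B #3), Z (A #3, B #5), T (A #7, B #8). dp[7][8] = 3 confirms this is the maximum.

3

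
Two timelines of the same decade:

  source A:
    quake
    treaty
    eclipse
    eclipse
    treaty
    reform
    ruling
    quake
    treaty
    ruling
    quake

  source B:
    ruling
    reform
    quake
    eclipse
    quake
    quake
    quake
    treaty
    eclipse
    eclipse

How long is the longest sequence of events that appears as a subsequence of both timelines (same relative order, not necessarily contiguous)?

4

Taking quake [1,7] → treaty [2,8] → eclipse [3,9] → eclipse [4,10] gives a common subsequence of length 4. Since dp[11][10] = 4, nothing longer is possible.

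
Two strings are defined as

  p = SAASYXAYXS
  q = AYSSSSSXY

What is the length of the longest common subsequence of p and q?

Let dp[i][j] be the LCS length of the first i characters of p and the first j characters of q. dp[i][j] = dp[i-1][j-1]+1 when the i-th and j-th characters match, else max(dp[i-1][j], dp[i][j-1]).
    ·  A  Y  S  S  S  S  S  X  Y
 ·  0  0  0  0  0  0  0  0  0  0
 S  0  0  0  1  1  1  1  1  1  1
 A  0  1  1  1  1  1  1  1  1  1
 A  0  1  1  1  1  1  1  1  1  1
 S  0  1  1  2  2  2  2  2  2  2
 Y  0  1  2  2  2  2  2  2  2  3
 X  0  1  2  2  2  2  2  2  3  3
 A  0  1  2  2  2  2  2  2  3  3
 Y  0  1  2  2  2  2  2  2  3  4
 X  0  1  2  2  2  2  2  2  3  4
 S  0  1  2  3  3  3  3  3  3  4
dp[10][9] = 4. One LCS (by backtracking along matches): SSXY.

4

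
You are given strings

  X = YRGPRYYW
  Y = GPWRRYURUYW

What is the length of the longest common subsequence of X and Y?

6

Let dp[i][j] be the LCS length of the first i characters of X and the first j characters of Y. dp[i][j] = dp[i-1][j-1]+1 when the i-th and j-th characters match, else max(dp[i-1][j], dp[i][j-1]).
    ·  G  P  W  R  R  Y  U  R  U  Y  W
 ·  0  0  0  0  0  0  0  0  0  0  0  0
 Y  0  0  0  0  0  0  1  1  1  1  1  1
 R  0  0  0  0  1  1  1  1  2  2  2  2
 G  0  1  1  1  1  1  1  1  2  2  2  2
 P  0  1  2  2  2  2  2  2  2  2  2  2
 R  0  1  2  2  3  3  3  3  3  3  3  3
 Y  0  1  2  2  3  3  4  4  4  4  4  4
 Y  0  1  2  2  3  3  4  4  4  4  5  5
 W  0  1  2  3  3  3  4  4  4  4  5  6
dp[8][11] = 6. One LCS (by backtracking along matches): GPRYYW.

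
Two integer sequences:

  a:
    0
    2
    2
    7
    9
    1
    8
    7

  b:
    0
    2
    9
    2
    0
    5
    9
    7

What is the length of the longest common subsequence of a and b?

5

Let dp[i][j] be the LCS length of the first i values of a and the first j values of b. dp[i][j] = dp[i-1][j-1]+1 when the i-th and j-th values match, else max(dp[i-1][j], dp[i][j-1]).
    ·  0  2  9  2  0  5  9  7
 ·  0  0  0  0  0  0  0  0  0
 0  0  1  1  1  1  1  1  1  1
 2  0  1  2  2  2  2  2  2  2
 2  0  1  2  2  3  3  3  3  3
 7  0  1  2  2  3  3  3  3  4
 9  0  1  2  3  3  3  3  4  4
 1  0  1  2  3  3  3  3  4  4
 8  0  1  2  3  3  3  3  4  4
 7  0  1  2  3  3  3  3  4  5
dp[8][8] = 5. One LCS (by backtracking along matches): 0, 2, 2, 9, 7.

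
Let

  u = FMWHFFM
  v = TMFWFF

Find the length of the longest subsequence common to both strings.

4

Taking F (u #1, v #3) → W (u #3, v #4) → F (u #5, v #5) → F (u #6, v #6) gives a common subsequence of length 4, and the DP table's final entry dp[7][6] is also 4, so no common subsequence is longer.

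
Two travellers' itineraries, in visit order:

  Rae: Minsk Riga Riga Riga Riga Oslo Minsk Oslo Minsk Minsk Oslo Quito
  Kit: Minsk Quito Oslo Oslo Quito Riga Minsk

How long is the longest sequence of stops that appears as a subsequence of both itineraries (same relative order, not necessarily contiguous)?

4

Pick Minsk at Rae[1]=Kit[1] → Oslo at Rae[6]=Kit[3] → Oslo at Rae[8]=Kit[4] → Minsk at Rae[10]=Kit[7]; all 4 stops appear in both, in order. Since dp[12][7] = 4, nothing longer is possible.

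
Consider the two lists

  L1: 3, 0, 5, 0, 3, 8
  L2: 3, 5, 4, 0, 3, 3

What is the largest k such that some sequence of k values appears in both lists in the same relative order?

4

One common subsequence of length 4: 3 at L1[1]=L2[1]; then 5 at L1[3]=L2[2]; then 0 at L1[4]=L2[4]; then 3 at L1[5]=L2[6]. The LCS DP gives dp[6][6] = 4, so this is optimal.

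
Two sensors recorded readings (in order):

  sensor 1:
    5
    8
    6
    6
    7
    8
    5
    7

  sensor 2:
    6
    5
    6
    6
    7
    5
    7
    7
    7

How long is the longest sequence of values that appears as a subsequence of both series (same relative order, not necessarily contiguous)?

One common subsequence of length 6: 5 (sensor 1 #1, sensor 2 #2), then 6 (sensor 1 #3, sensor 2 #3), then 6 (sensor 1 #4, sensor 2 #4), then 7 (sensor 1 #5, sensor 2 #5), then 5 (sensor 1 #7, sensor 2 #6), then 7 (sensor 1 #8, sensor 2 #9). dp[8][9] = 6 confirms this is the maximum.

6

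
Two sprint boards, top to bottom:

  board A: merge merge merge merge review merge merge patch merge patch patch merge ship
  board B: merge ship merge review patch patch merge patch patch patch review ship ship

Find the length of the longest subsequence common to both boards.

8

Taking merge [1,1]; then merge [4,3]; then review [5,4]; then merge [7,7]; then patch [8,8]; then patch [10,9]; then patch [11,10]; then ship [13,13] gives a common subsequence of length 8, and the DP table's final entry dp[13][13] is also 8, so no common subsequence is longer.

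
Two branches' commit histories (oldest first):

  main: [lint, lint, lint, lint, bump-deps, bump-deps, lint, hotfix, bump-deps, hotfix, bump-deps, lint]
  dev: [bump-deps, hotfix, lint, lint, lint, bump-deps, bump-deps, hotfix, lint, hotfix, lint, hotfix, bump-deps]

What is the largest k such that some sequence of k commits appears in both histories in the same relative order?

9

Taking lint (main #2, dev #3), then lint (main #3, dev #4), then lint (main #4, dev #5), then bump-deps (main #5, dev #6), then bump-deps (main #6, dev #7), then lint (main #7, dev #9), then hotfix (main #8, dev #10), then hotfix (main #10, dev #12), then bump-deps (main #11, dev #13) gives a common subsequence of length 9. The LCS DP gives dp[12][13] = 9, so this is optimal.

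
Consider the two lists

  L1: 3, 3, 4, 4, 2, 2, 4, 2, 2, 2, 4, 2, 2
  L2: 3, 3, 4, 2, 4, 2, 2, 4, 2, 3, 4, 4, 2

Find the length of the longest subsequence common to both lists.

10

One common subsequence of length 10: 3 [1,1] → 3 [2,2] → 4 [3,3] → 4 [4,5] → 2 [5,6] → 2 [6,7] → 4 [7,8] → 2 [8,9] → 4 [11,12] → 2 [13,13]. dp[13][13] = 10 confirms this is the maximum.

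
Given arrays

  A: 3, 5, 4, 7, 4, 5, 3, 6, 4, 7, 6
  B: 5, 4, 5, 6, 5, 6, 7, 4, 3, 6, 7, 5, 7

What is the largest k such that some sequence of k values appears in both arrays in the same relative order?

7

Pick 5 at A[2]=B[1], then 4 at A[3]=B[2], then 7 at A[4]=B[7], then 4 at A[5]=B[8], then 3 at A[7]=B[9], then 6 at A[8]=B[10], then 7 at A[10]=B[13]; all 7 values appear in both, in order. dp[11][13] = 7 confirms this is the maximum.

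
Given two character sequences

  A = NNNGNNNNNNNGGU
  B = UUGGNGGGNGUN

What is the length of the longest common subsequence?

Pick N (A #1, B #5), then G (A #4, B #8), then N (A #11, B #9), then G (A #13, B #10), then U (A #14, B #11); all 5 characters appear in both, in order. The LCS DP gives dp[14][12] = 5, so this is optimal.

5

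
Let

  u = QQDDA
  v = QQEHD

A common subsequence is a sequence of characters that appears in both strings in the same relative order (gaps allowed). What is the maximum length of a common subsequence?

3

Taking Q (u #1, v #1), Q (u #2, v #2), D (u #4, v #5) gives a common subsequence of length 3, and the DP table's final entry dp[5][5] is also 3, so no common subsequence is longer.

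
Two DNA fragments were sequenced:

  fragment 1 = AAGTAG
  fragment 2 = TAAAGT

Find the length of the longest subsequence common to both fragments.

Let dp[i][j] be the LCS length of the first i bases of fragment 1 and the first j bases of fragment 2. dp[i][j] = dp[i-1][j-1]+1 when the i-th and j-th bases match, else max(dp[i-1][j], dp[i][j-1]).
    ·  T  A  A  A  G  T
 ·  0  0  0  0  0  0  0
 A  0  0  1  1  1  1  1
 A  0  0  1  2  2  2  2
 G  0  0  1  2  2  3  3
 T  0  1  1  2  2  3  4
 A  0  1  2  2  3  3  4
 G  0  1  2  2  3  4  4
dp[6][6] = 4. One LCS (by backtracking along matches): AAGT.

4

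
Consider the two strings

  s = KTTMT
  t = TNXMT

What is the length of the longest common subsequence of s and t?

Let dp[i][j] be the LCS length of the first i characters of s and the first j characters of t. dp[i][j] = dp[i-1][j-1]+1 when the i-th and j-th characters match, else max(dp[i-1][j], dp[i][j-1]).
    ·  T  N  X  M  T
 ·  0  0  0  0  0  0
 K  0  0  0  0  0  0
 T  0  1  1  1  1  1
 T  0  1  1  1  1  2
 M  0  1  1  1  2  2
 T  0  1  1  1  2  3
dp[5][5] = 3. One LCS (by backtracking along matches): TMT.

3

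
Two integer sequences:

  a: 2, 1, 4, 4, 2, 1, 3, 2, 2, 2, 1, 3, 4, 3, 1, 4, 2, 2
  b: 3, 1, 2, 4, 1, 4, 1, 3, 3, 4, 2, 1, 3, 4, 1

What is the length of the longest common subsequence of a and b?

10

Match 2 [1,3] → 1 [2,5] → 4 [4,6] → 1 [6,7] → 3 [7,9] → 2 [10,11] → 1 [11,12] → 3 [12,13] → 4 [13,14] → 1 [15,15] — 10 values in the same relative order in both. Since dp[18][15] = 10, nothing longer is possible.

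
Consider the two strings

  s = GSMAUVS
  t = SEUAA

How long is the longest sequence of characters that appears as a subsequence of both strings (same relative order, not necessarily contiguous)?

2

Let dp[i][j] be the LCS length of the first i characters of s and the first j characters of t. dp[i][j] = dp[i-1][j-1]+1 when the i-th and j-th characters match, else max(dp[i-1][j], dp[i][j-1]).
    ·  S  E  U  A  A
 ·  0  0  0  0  0  0
 G  0  0  0  0  0  0
 S  0  1  1  1  1  1
 M  0  1  1  1  1  1
 A  0  1  1  1  2  2
 U  0  1  1  2  2  2
 V  0  1  1  2  2  2
 S  0  1  1  2  2  2
dp[7][5] = 2. One LCS (by backtracking along matches): SA.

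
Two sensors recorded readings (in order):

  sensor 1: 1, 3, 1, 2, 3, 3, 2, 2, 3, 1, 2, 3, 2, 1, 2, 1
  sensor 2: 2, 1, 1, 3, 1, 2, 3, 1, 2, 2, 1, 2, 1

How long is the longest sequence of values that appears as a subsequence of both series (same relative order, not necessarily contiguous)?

11

One common subsequence of length 11: 1 [1,3], 3 [2,4], 1 [3,5], 2 [8,6], 3 [9,7], 1 [10,8], 2 [11,9], 2 [13,10], 1 [14,11], 2 [15,12], 1 [16,13], and the DP table's final entry dp[16][13] is also 11, so no common subsequence is longer.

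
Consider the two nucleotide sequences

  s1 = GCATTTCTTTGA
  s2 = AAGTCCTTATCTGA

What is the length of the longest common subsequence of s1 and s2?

9

One common subsequence of length 9: G at s1[1]=s2[3], then C at s1[2]=s2[6], then T at s1[4]=s2[7], then T at s1[5]=s2[8], then T at s1[6]=s2[10], then C at s1[7]=s2[11], then T at s1[10]=s2[12], then G at s1[11]=s2[13], then A at s1[12]=s2[14]. Since dp[12][14] = 9, nothing longer is possible.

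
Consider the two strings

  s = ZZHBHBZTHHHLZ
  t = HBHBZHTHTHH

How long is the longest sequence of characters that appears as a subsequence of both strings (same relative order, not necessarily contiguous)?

Let dp[i][j] be the LCS length of the first i characters of s and the first j characters of t. dp[i][j] = dp[i-1][j-1]+1 when the i-th and j-th characters match, else max(dp[i-1][j], dp[i][j-1]).
    ·  H  B  H  B  Z  H  T  H  T  H  H
 ·  0  0  0  0  0  0  0  0  0  0  0  0
 Z  0  0  0  0  0  1  1  1  1  1  1  1
 Z  0  0  0  0  0  1  1  1  1  1  1  1
 H  0  1  1  1  1  1  2  2  2  2  2  2
 B  0  1  2  2  2  2  2  2  2  2  2  2
 H  0  1  2  3  3  3  3  3  3  3  3  3
 B  0  1  2  3  4  4  4  4  4  4  4  4
 Z  0  1  2  3  4  5  5  5  5  5  5  5
 T  0  1  2  3  4  5  5  6  6  6  6  6
 H  0  1  2  3  4  5  6  6  7  7  7  7
 H  0  1  2  3  4  5  6  6  7  7  8  8
 H  0  1  2  3  4  5  6  6  7  7  8  9
 L  0  1  2  3  4  5  6  6  7  7  8  9
 Z  0  1  2  3  4  5  6  6  7  7  8  9
dp[13][11] = 9. One LCS (by backtracking along matches): HBHBZTHHH.

9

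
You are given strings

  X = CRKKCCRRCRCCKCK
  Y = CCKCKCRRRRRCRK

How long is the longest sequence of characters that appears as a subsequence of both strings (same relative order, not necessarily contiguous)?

9

Pick C at X[1]=Y[2]; then K at X[3]=Y[3]; then K at X[4]=Y[5]; then C at X[5]=Y[6]; then R at X[7]=Y[10]; then R at X[8]=Y[11]; then C at X[9]=Y[12]; then R at X[10]=Y[13]; then K at X[15]=Y[14]; all 9 characters appear in both, in order, and the DP table's final entry dp[15][14] is also 9, so no common subsequence is longer.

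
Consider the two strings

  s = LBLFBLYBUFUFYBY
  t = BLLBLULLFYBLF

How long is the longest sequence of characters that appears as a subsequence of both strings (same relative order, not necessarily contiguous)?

8

Match L [1,2], L [3,3], B [5,4], L [6,5], U [9,6], F [12,9], Y [13,10], B [14,11] — 8 characters in the same relative order in both. dp[15][13] = 8 confirms this is the maximum.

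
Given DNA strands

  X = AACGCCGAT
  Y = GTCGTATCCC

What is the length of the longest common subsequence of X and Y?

5

Let dp[i][j] be the LCS length of the first i bases of X and the first j bases of Y. dp[i][j] = dp[i-1][j-1]+1 when the i-th and j-th bases match, else max(dp[i-1][j], dp[i][j-1]).
    ·  G  T  C  G  T  A  T  C  C  C
 ·  0  0  0  0  0  0  0  0  0  0  0
 A  0  0  0  0  0  0  1  1  1  1  1
 A  0  0  0  0  0  0  1  1  1  1  1
 C  0  0  0  1  1  1  1  1  2  2  2
 G  0  1  1  1  2  2  2  2  2  2  2
 C  0  1  1  2  2  2  2  2  3  3  3
 C  0  1  1  2  2  2  2  2  3  4  4
 G  0  1  1  2  3  3  3  3  3  4  4
 A  0  1  1  2  3  3  4  4  4  4  4
 T  0  1  2  2  3  4  4  5  5  5  5
dp[9][10] = 5. One LCS (by backtracking along matches): GCGAT.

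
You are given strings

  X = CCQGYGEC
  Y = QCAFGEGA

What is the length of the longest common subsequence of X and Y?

Pick C at X[1]=Y[2]; then G at X[4]=Y[5]; then G at X[6]=Y[7]; all 3 characters appear in both, in order, and the DP table's final entry dp[8][8] is also 3, so no common subsequence is longer.

3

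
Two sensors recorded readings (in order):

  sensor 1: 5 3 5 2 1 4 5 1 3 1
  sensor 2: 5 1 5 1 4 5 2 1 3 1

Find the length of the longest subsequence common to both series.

Pick 5 [1,1], then 5 [3,3], then 1 [5,4], then 4 [6,5], then 5 [7,6], then 1 [8,8], then 3 [9,9], then 1 [10,10]; all 8 values appear in both, in order. Since dp[10][10] = 8, nothing longer is possible.

8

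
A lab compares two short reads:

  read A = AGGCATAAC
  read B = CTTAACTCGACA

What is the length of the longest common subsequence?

5

Match A [1,5], C [4,6], T [6,7], A [7,10], A [8,12] — 5 bases in the same relative order in both, and the DP table's final entry dp[9][12] is also 5, so no common subsequence is longer.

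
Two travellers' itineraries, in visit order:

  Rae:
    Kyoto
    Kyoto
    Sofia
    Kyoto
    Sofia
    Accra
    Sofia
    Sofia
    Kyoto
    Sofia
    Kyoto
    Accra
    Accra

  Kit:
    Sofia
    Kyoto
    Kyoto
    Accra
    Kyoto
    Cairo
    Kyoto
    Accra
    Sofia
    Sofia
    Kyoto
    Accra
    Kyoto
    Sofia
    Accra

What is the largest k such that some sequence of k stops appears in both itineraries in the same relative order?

Pick Kyoto (Rae #1, Kit #3), then Kyoto (Rae #2, Kit #5), then Kyoto (Rae #4, Kit #7), then Accra (Rae #6, Kit #8), then Sofia (Rae #7, Kit #9), then Sofia (Rae #8, Kit #10), then Kyoto (Rae #9, Kit #13), then Sofia (Rae #10, Kit #14), then Accra (Rae #13, Kit #15); all 9 stops appear in both, in order. dp[13][15] = 9 confirms this is the maximum.

9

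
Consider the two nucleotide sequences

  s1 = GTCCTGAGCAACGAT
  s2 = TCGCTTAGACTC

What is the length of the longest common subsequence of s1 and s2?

9

One common subsequence of length 9: T at s1[2]=s2[1], then C at s1[3]=s2[2], then C at s1[4]=s2[4], then T at s1[5]=s2[6], then A at s1[7]=s2[7], then G at s1[8]=s2[8], then A at s1[11]=s2[9], then C at s1[12]=s2[10], then T at s1[15]=s2[11], and the DP table's final entry dp[15][12] is also 9, so no common subsequence is longer.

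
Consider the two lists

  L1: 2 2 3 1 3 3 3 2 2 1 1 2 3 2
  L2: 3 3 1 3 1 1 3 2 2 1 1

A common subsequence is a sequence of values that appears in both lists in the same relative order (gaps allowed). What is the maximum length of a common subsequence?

Taking 3 [3,2]; then 1 [4,3]; then 3 [5,4]; then 3 [7,7]; then 2 [8,8]; then 2 [9,9]; then 1 [10,10]; then 1 [11,11] gives a common subsequence of length 8. Since dp[14][11] = 8, nothing longer is possible.

8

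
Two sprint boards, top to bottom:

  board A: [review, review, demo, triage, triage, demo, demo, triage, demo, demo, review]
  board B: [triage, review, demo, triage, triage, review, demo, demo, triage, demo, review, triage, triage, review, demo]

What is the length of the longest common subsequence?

One common subsequence of length 9: review (board A #2, board B #2) → demo (board A #3, board B #3) → triage (board A #4, board B #4) → triage (board A #5, board B #5) → demo (board A #6, board B #7) → demo (board A #7, board B #8) → triage (board A #8, board B #9) → demo (board A #9, board B #10) → demo (board A #10, board B #15), and the DP table's final entry dp[11][15] is also 9, so no common subsequence is longer.

9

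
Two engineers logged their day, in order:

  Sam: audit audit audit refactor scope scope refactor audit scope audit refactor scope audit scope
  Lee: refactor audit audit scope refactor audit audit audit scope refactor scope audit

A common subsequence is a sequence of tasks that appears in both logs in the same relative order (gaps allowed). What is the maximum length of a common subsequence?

9

One common subsequence of length 9: audit (Sam #2, Lee #2), audit (Sam #3, Lee #3), scope (Sam #6, Lee #4), refactor (Sam #7, Lee #5), audit (Sam #8, Lee #8), scope (Sam #9, Lee #9), refactor (Sam #11, Lee #10), scope (Sam #12, Lee #11), audit (Sam #13, Lee #12). The LCS DP gives dp[14][12] = 9, so this is optimal.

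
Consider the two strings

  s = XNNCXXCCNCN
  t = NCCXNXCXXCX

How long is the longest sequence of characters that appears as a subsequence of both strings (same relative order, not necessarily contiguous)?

6

Let dp[i][j] be the LCS length of the first i characters of s and the first j characters of t. dp[i][j] = dp[i-1][j-1]+1 when the i-th and j-th characters match, else max(dp[i-1][j], dp[i][j-1]).
    ·  N  C  C  X  N  X  C  X  X  C  X
 ·  0  0  0  0  0  0  0  0  0  0  0  0
 X  0  0  0  0  1  1  1  1  1  1  1  1
 N  0  1  1  1  1  2  2  2  2  2  2  2
 N  0  1  1  1  1  2  2  2  2  2  2  2
 C  0  1  2  2  2  2  2  3  3  3  3  3
 X  0  1  2  2  3  3  3  3  4  4  4  4
 X  0  1  2  2  3  3  4  4  4  5  5  5
 C  0  1  2  3  3  3  4  5  5  5  6  6
 C  0  1  2  3  3  3  4  5  5  5  6  6
 N  0  1  2  3  3  4  4  5  5  5  6  6
 C  0  1  2  3  3  4  4  5  5  5  6  6
 N  0  1  2  3  3  4  4  5  5  5  6  6
dp[11][11] = 6. One LCS (by backtracking along matches): XNCXXC.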